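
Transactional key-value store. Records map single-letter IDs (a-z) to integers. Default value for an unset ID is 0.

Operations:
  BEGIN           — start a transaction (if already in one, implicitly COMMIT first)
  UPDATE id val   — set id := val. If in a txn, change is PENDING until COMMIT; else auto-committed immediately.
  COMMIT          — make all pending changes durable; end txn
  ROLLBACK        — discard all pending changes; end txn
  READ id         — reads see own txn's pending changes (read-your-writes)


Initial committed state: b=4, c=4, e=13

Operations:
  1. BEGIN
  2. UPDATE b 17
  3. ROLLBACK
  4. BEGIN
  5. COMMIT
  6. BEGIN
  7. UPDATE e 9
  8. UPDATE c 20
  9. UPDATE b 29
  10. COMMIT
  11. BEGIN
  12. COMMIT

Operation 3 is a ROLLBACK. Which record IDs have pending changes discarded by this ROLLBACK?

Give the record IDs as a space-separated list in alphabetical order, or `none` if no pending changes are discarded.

Initial committed: {b=4, c=4, e=13}
Op 1: BEGIN: in_txn=True, pending={}
Op 2: UPDATE b=17 (pending; pending now {b=17})
Op 3: ROLLBACK: discarded pending ['b']; in_txn=False
Op 4: BEGIN: in_txn=True, pending={}
Op 5: COMMIT: merged [] into committed; committed now {b=4, c=4, e=13}
Op 6: BEGIN: in_txn=True, pending={}
Op 7: UPDATE e=9 (pending; pending now {e=9})
Op 8: UPDATE c=20 (pending; pending now {c=20, e=9})
Op 9: UPDATE b=29 (pending; pending now {b=29, c=20, e=9})
Op 10: COMMIT: merged ['b', 'c', 'e'] into committed; committed now {b=29, c=20, e=9}
Op 11: BEGIN: in_txn=True, pending={}
Op 12: COMMIT: merged [] into committed; committed now {b=29, c=20, e=9}
ROLLBACK at op 3 discards: ['b']

Answer: b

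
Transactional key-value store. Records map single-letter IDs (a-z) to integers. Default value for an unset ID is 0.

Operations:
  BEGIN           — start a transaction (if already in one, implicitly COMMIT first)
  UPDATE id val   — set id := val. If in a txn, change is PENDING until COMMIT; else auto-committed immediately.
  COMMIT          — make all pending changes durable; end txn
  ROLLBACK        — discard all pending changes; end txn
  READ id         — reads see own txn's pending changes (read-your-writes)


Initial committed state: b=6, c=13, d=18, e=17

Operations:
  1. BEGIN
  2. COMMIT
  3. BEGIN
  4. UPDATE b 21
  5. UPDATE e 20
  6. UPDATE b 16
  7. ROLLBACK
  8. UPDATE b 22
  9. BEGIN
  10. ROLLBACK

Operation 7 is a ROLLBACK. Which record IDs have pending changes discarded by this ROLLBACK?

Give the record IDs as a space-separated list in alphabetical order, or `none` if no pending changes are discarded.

Initial committed: {b=6, c=13, d=18, e=17}
Op 1: BEGIN: in_txn=True, pending={}
Op 2: COMMIT: merged [] into committed; committed now {b=6, c=13, d=18, e=17}
Op 3: BEGIN: in_txn=True, pending={}
Op 4: UPDATE b=21 (pending; pending now {b=21})
Op 5: UPDATE e=20 (pending; pending now {b=21, e=20})
Op 6: UPDATE b=16 (pending; pending now {b=16, e=20})
Op 7: ROLLBACK: discarded pending ['b', 'e']; in_txn=False
Op 8: UPDATE b=22 (auto-commit; committed b=22)
Op 9: BEGIN: in_txn=True, pending={}
Op 10: ROLLBACK: discarded pending []; in_txn=False
ROLLBACK at op 7 discards: ['b', 'e']

Answer: b e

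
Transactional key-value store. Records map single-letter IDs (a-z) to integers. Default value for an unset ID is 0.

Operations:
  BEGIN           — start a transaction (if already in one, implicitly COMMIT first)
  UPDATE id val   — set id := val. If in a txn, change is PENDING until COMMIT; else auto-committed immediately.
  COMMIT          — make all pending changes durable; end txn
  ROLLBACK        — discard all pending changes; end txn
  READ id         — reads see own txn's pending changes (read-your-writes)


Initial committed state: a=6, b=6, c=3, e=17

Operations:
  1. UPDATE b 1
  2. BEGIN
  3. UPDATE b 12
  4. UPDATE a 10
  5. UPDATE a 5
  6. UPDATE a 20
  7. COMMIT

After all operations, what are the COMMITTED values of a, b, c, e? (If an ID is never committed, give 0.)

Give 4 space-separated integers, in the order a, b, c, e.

Answer: 20 12 3 17

Derivation:
Initial committed: {a=6, b=6, c=3, e=17}
Op 1: UPDATE b=1 (auto-commit; committed b=1)
Op 2: BEGIN: in_txn=True, pending={}
Op 3: UPDATE b=12 (pending; pending now {b=12})
Op 4: UPDATE a=10 (pending; pending now {a=10, b=12})
Op 5: UPDATE a=5 (pending; pending now {a=5, b=12})
Op 6: UPDATE a=20 (pending; pending now {a=20, b=12})
Op 7: COMMIT: merged ['a', 'b'] into committed; committed now {a=20, b=12, c=3, e=17}
Final committed: {a=20, b=12, c=3, e=17}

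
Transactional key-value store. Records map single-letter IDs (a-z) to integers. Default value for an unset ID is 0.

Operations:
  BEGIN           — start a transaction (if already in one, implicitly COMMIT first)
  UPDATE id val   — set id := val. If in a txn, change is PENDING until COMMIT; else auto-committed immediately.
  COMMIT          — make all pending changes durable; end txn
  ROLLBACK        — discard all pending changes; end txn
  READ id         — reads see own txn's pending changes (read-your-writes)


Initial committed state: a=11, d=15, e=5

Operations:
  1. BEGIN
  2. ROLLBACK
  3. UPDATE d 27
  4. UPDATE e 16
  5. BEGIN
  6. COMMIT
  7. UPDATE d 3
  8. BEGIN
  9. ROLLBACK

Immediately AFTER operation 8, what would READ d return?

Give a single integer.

Initial committed: {a=11, d=15, e=5}
Op 1: BEGIN: in_txn=True, pending={}
Op 2: ROLLBACK: discarded pending []; in_txn=False
Op 3: UPDATE d=27 (auto-commit; committed d=27)
Op 4: UPDATE e=16 (auto-commit; committed e=16)
Op 5: BEGIN: in_txn=True, pending={}
Op 6: COMMIT: merged [] into committed; committed now {a=11, d=27, e=16}
Op 7: UPDATE d=3 (auto-commit; committed d=3)
Op 8: BEGIN: in_txn=True, pending={}
After op 8: visible(d) = 3 (pending={}, committed={a=11, d=3, e=16})

Answer: 3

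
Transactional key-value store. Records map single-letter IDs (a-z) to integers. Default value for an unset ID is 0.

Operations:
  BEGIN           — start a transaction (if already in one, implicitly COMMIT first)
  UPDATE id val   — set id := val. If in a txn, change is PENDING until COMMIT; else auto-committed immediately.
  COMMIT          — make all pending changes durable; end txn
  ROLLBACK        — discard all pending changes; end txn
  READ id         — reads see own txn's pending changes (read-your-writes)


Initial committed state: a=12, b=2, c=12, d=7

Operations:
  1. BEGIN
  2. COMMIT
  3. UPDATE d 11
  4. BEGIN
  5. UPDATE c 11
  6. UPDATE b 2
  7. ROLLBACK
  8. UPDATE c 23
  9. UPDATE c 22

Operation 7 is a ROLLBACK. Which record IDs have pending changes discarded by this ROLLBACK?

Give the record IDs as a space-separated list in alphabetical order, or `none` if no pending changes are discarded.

Answer: b c

Derivation:
Initial committed: {a=12, b=2, c=12, d=7}
Op 1: BEGIN: in_txn=True, pending={}
Op 2: COMMIT: merged [] into committed; committed now {a=12, b=2, c=12, d=7}
Op 3: UPDATE d=11 (auto-commit; committed d=11)
Op 4: BEGIN: in_txn=True, pending={}
Op 5: UPDATE c=11 (pending; pending now {c=11})
Op 6: UPDATE b=2 (pending; pending now {b=2, c=11})
Op 7: ROLLBACK: discarded pending ['b', 'c']; in_txn=False
Op 8: UPDATE c=23 (auto-commit; committed c=23)
Op 9: UPDATE c=22 (auto-commit; committed c=22)
ROLLBACK at op 7 discards: ['b', 'c']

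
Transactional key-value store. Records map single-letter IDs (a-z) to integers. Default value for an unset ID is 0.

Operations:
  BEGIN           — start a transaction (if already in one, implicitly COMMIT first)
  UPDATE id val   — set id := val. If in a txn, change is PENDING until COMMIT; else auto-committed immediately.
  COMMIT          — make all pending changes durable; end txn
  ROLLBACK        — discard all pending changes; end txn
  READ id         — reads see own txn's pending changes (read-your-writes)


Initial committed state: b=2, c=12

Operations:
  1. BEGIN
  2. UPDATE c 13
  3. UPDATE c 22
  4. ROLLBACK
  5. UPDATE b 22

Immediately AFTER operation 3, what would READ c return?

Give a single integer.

Initial committed: {b=2, c=12}
Op 1: BEGIN: in_txn=True, pending={}
Op 2: UPDATE c=13 (pending; pending now {c=13})
Op 3: UPDATE c=22 (pending; pending now {c=22})
After op 3: visible(c) = 22 (pending={c=22}, committed={b=2, c=12})

Answer: 22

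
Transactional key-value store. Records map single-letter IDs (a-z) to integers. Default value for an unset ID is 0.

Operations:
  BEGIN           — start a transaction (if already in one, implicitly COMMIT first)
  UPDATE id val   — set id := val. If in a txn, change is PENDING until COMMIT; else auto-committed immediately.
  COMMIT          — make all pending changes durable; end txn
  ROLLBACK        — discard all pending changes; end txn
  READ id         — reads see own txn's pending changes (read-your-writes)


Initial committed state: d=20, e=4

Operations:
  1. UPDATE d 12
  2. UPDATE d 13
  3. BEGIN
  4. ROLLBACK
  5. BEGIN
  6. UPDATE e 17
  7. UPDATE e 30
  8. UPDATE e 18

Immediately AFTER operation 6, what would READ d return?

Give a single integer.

Initial committed: {d=20, e=4}
Op 1: UPDATE d=12 (auto-commit; committed d=12)
Op 2: UPDATE d=13 (auto-commit; committed d=13)
Op 3: BEGIN: in_txn=True, pending={}
Op 4: ROLLBACK: discarded pending []; in_txn=False
Op 5: BEGIN: in_txn=True, pending={}
Op 6: UPDATE e=17 (pending; pending now {e=17})
After op 6: visible(d) = 13 (pending={e=17}, committed={d=13, e=4})

Answer: 13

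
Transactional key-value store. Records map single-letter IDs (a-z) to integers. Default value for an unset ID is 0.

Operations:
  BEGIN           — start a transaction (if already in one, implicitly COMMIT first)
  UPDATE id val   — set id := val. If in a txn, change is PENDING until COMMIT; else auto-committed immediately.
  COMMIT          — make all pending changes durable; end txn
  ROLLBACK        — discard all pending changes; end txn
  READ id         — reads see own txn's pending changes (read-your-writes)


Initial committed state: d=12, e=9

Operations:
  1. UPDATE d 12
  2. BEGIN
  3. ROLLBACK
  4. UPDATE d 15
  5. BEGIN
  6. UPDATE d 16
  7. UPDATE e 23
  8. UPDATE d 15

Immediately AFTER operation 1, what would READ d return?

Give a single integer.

Initial committed: {d=12, e=9}
Op 1: UPDATE d=12 (auto-commit; committed d=12)
After op 1: visible(d) = 12 (pending={}, committed={d=12, e=9})

Answer: 12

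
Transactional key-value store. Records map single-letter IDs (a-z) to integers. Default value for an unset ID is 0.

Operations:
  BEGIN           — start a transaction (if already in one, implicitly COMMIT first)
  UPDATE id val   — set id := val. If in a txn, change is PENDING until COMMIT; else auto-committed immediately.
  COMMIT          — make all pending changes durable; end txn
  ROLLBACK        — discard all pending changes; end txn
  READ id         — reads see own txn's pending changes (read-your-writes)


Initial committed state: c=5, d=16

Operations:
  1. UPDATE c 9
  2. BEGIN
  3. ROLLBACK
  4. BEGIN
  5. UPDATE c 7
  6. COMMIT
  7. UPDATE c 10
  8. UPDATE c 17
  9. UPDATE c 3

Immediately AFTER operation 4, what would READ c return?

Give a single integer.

Initial committed: {c=5, d=16}
Op 1: UPDATE c=9 (auto-commit; committed c=9)
Op 2: BEGIN: in_txn=True, pending={}
Op 3: ROLLBACK: discarded pending []; in_txn=False
Op 4: BEGIN: in_txn=True, pending={}
After op 4: visible(c) = 9 (pending={}, committed={c=9, d=16})

Answer: 9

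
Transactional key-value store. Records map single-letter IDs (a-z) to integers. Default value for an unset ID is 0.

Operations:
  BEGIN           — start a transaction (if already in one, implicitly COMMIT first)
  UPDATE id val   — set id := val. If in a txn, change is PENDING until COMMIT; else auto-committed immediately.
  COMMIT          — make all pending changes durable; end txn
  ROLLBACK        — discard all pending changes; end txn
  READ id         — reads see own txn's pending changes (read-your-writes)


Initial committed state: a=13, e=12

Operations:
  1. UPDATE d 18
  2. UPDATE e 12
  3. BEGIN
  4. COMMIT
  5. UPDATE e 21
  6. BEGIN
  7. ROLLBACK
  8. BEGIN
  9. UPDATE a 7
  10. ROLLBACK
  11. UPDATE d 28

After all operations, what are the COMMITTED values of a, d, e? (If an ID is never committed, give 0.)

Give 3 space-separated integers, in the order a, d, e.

Answer: 13 28 21

Derivation:
Initial committed: {a=13, e=12}
Op 1: UPDATE d=18 (auto-commit; committed d=18)
Op 2: UPDATE e=12 (auto-commit; committed e=12)
Op 3: BEGIN: in_txn=True, pending={}
Op 4: COMMIT: merged [] into committed; committed now {a=13, d=18, e=12}
Op 5: UPDATE e=21 (auto-commit; committed e=21)
Op 6: BEGIN: in_txn=True, pending={}
Op 7: ROLLBACK: discarded pending []; in_txn=False
Op 8: BEGIN: in_txn=True, pending={}
Op 9: UPDATE a=7 (pending; pending now {a=7})
Op 10: ROLLBACK: discarded pending ['a']; in_txn=False
Op 11: UPDATE d=28 (auto-commit; committed d=28)
Final committed: {a=13, d=28, e=21}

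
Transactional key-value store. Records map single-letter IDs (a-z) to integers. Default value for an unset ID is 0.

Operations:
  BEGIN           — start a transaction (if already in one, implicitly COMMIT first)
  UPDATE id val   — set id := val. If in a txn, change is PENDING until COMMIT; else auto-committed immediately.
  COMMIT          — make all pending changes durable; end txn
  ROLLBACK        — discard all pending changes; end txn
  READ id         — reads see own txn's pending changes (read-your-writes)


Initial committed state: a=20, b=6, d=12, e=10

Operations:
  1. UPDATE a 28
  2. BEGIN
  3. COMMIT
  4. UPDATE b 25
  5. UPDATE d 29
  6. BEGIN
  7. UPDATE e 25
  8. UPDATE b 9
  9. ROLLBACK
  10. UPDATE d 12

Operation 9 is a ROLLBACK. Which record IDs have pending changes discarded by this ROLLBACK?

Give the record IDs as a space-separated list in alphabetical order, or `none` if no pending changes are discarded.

Initial committed: {a=20, b=6, d=12, e=10}
Op 1: UPDATE a=28 (auto-commit; committed a=28)
Op 2: BEGIN: in_txn=True, pending={}
Op 3: COMMIT: merged [] into committed; committed now {a=28, b=6, d=12, e=10}
Op 4: UPDATE b=25 (auto-commit; committed b=25)
Op 5: UPDATE d=29 (auto-commit; committed d=29)
Op 6: BEGIN: in_txn=True, pending={}
Op 7: UPDATE e=25 (pending; pending now {e=25})
Op 8: UPDATE b=9 (pending; pending now {b=9, e=25})
Op 9: ROLLBACK: discarded pending ['b', 'e']; in_txn=False
Op 10: UPDATE d=12 (auto-commit; committed d=12)
ROLLBACK at op 9 discards: ['b', 'e']

Answer: b e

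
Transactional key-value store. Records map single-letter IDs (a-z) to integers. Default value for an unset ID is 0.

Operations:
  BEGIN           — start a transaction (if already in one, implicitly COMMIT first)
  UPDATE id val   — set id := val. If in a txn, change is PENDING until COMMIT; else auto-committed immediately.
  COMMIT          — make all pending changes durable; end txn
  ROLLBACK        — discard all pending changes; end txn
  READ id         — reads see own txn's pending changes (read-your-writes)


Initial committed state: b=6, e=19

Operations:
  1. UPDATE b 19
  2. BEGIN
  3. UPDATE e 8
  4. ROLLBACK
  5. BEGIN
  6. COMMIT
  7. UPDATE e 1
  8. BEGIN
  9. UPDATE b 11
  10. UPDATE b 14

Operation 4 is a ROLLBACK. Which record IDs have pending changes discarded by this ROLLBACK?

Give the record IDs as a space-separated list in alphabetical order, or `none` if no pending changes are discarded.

Answer: e

Derivation:
Initial committed: {b=6, e=19}
Op 1: UPDATE b=19 (auto-commit; committed b=19)
Op 2: BEGIN: in_txn=True, pending={}
Op 3: UPDATE e=8 (pending; pending now {e=8})
Op 4: ROLLBACK: discarded pending ['e']; in_txn=False
Op 5: BEGIN: in_txn=True, pending={}
Op 6: COMMIT: merged [] into committed; committed now {b=19, e=19}
Op 7: UPDATE e=1 (auto-commit; committed e=1)
Op 8: BEGIN: in_txn=True, pending={}
Op 9: UPDATE b=11 (pending; pending now {b=11})
Op 10: UPDATE b=14 (pending; pending now {b=14})
ROLLBACK at op 4 discards: ['e']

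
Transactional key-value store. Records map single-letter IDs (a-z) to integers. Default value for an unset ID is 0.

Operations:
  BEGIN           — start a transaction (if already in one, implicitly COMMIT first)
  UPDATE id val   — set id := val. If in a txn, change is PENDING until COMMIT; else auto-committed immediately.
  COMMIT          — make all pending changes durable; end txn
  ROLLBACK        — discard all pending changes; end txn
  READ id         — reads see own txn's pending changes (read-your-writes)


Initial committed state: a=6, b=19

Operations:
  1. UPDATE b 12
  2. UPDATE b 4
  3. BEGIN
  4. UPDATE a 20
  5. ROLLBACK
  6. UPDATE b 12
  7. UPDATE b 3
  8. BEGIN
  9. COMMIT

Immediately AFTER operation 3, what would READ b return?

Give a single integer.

Initial committed: {a=6, b=19}
Op 1: UPDATE b=12 (auto-commit; committed b=12)
Op 2: UPDATE b=4 (auto-commit; committed b=4)
Op 3: BEGIN: in_txn=True, pending={}
After op 3: visible(b) = 4 (pending={}, committed={a=6, b=4})

Answer: 4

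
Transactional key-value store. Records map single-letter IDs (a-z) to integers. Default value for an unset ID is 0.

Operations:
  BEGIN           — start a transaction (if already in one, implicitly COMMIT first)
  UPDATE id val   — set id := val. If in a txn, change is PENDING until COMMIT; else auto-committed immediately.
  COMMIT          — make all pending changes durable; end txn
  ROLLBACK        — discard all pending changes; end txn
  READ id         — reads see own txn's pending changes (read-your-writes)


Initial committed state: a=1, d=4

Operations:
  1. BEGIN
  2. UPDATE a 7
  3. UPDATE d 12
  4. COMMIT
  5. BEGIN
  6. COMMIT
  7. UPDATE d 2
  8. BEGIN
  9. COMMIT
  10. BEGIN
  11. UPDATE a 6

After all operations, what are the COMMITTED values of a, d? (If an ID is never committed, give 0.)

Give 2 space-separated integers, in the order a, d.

Initial committed: {a=1, d=4}
Op 1: BEGIN: in_txn=True, pending={}
Op 2: UPDATE a=7 (pending; pending now {a=7})
Op 3: UPDATE d=12 (pending; pending now {a=7, d=12})
Op 4: COMMIT: merged ['a', 'd'] into committed; committed now {a=7, d=12}
Op 5: BEGIN: in_txn=True, pending={}
Op 6: COMMIT: merged [] into committed; committed now {a=7, d=12}
Op 7: UPDATE d=2 (auto-commit; committed d=2)
Op 8: BEGIN: in_txn=True, pending={}
Op 9: COMMIT: merged [] into committed; committed now {a=7, d=2}
Op 10: BEGIN: in_txn=True, pending={}
Op 11: UPDATE a=6 (pending; pending now {a=6})
Final committed: {a=7, d=2}

Answer: 7 2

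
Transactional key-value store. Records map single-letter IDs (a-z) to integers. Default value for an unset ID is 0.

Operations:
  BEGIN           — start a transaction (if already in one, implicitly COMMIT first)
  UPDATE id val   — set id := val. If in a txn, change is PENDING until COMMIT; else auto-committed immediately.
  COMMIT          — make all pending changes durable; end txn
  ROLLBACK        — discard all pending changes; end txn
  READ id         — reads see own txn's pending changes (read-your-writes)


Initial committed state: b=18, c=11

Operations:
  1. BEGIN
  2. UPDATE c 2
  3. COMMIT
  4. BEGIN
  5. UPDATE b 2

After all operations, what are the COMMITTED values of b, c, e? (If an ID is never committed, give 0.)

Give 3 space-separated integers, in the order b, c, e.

Answer: 18 2 0

Derivation:
Initial committed: {b=18, c=11}
Op 1: BEGIN: in_txn=True, pending={}
Op 2: UPDATE c=2 (pending; pending now {c=2})
Op 3: COMMIT: merged ['c'] into committed; committed now {b=18, c=2}
Op 4: BEGIN: in_txn=True, pending={}
Op 5: UPDATE b=2 (pending; pending now {b=2})
Final committed: {b=18, c=2}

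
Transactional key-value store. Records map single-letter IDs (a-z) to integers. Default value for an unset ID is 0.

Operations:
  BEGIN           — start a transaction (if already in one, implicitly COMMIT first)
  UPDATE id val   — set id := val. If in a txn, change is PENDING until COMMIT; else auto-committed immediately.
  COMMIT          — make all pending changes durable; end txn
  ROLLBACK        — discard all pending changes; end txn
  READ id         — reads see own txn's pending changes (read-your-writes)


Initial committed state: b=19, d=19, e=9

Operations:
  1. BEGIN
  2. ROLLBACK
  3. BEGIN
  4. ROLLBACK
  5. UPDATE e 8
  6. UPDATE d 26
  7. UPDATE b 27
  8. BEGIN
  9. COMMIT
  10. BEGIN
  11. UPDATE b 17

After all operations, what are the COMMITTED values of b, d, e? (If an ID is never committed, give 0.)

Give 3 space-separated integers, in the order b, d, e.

Answer: 27 26 8

Derivation:
Initial committed: {b=19, d=19, e=9}
Op 1: BEGIN: in_txn=True, pending={}
Op 2: ROLLBACK: discarded pending []; in_txn=False
Op 3: BEGIN: in_txn=True, pending={}
Op 4: ROLLBACK: discarded pending []; in_txn=False
Op 5: UPDATE e=8 (auto-commit; committed e=8)
Op 6: UPDATE d=26 (auto-commit; committed d=26)
Op 7: UPDATE b=27 (auto-commit; committed b=27)
Op 8: BEGIN: in_txn=True, pending={}
Op 9: COMMIT: merged [] into committed; committed now {b=27, d=26, e=8}
Op 10: BEGIN: in_txn=True, pending={}
Op 11: UPDATE b=17 (pending; pending now {b=17})
Final committed: {b=27, d=26, e=8}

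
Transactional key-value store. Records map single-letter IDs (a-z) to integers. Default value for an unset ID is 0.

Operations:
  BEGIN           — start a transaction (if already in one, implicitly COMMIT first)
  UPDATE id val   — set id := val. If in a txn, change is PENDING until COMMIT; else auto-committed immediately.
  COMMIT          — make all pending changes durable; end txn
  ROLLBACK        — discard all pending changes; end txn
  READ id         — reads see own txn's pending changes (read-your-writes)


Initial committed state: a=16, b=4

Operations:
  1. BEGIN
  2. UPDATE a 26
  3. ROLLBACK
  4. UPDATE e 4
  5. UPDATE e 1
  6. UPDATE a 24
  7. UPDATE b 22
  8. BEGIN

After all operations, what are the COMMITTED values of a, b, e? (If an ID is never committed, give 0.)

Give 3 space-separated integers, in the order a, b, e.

Answer: 24 22 1

Derivation:
Initial committed: {a=16, b=4}
Op 1: BEGIN: in_txn=True, pending={}
Op 2: UPDATE a=26 (pending; pending now {a=26})
Op 3: ROLLBACK: discarded pending ['a']; in_txn=False
Op 4: UPDATE e=4 (auto-commit; committed e=4)
Op 5: UPDATE e=1 (auto-commit; committed e=1)
Op 6: UPDATE a=24 (auto-commit; committed a=24)
Op 7: UPDATE b=22 (auto-commit; committed b=22)
Op 8: BEGIN: in_txn=True, pending={}
Final committed: {a=24, b=22, e=1}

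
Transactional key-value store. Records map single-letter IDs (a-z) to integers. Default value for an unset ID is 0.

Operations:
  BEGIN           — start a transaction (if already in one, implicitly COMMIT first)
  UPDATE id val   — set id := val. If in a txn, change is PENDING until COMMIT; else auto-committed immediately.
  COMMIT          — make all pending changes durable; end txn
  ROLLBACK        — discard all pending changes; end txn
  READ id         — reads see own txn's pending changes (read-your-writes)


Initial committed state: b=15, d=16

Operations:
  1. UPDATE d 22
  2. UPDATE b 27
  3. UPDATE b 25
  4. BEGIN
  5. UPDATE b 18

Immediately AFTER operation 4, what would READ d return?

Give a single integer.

Answer: 22

Derivation:
Initial committed: {b=15, d=16}
Op 1: UPDATE d=22 (auto-commit; committed d=22)
Op 2: UPDATE b=27 (auto-commit; committed b=27)
Op 3: UPDATE b=25 (auto-commit; committed b=25)
Op 4: BEGIN: in_txn=True, pending={}
After op 4: visible(d) = 22 (pending={}, committed={b=25, d=22})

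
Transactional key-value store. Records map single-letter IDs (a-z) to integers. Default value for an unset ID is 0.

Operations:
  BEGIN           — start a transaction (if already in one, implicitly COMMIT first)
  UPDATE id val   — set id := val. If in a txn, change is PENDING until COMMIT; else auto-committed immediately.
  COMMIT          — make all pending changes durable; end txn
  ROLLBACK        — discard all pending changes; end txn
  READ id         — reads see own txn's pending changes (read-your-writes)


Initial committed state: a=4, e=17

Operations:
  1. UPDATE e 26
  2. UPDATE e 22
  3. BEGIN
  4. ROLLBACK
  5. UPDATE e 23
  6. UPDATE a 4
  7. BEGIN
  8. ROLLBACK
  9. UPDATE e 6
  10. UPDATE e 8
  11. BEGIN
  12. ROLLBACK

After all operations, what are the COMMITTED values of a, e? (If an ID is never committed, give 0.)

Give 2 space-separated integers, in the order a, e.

Initial committed: {a=4, e=17}
Op 1: UPDATE e=26 (auto-commit; committed e=26)
Op 2: UPDATE e=22 (auto-commit; committed e=22)
Op 3: BEGIN: in_txn=True, pending={}
Op 4: ROLLBACK: discarded pending []; in_txn=False
Op 5: UPDATE e=23 (auto-commit; committed e=23)
Op 6: UPDATE a=4 (auto-commit; committed a=4)
Op 7: BEGIN: in_txn=True, pending={}
Op 8: ROLLBACK: discarded pending []; in_txn=False
Op 9: UPDATE e=6 (auto-commit; committed e=6)
Op 10: UPDATE e=8 (auto-commit; committed e=8)
Op 11: BEGIN: in_txn=True, pending={}
Op 12: ROLLBACK: discarded pending []; in_txn=False
Final committed: {a=4, e=8}

Answer: 4 8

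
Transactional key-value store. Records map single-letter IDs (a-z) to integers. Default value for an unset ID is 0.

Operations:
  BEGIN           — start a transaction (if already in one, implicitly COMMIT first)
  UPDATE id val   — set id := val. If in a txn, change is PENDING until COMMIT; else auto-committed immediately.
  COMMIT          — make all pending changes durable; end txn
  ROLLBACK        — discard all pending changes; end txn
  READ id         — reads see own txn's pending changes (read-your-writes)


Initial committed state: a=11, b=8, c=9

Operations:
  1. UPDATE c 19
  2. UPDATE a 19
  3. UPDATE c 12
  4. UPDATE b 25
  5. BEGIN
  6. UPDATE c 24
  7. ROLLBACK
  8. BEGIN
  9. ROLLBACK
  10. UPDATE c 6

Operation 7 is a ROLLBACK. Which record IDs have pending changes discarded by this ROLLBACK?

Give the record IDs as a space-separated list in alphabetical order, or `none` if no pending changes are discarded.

Initial committed: {a=11, b=8, c=9}
Op 1: UPDATE c=19 (auto-commit; committed c=19)
Op 2: UPDATE a=19 (auto-commit; committed a=19)
Op 3: UPDATE c=12 (auto-commit; committed c=12)
Op 4: UPDATE b=25 (auto-commit; committed b=25)
Op 5: BEGIN: in_txn=True, pending={}
Op 6: UPDATE c=24 (pending; pending now {c=24})
Op 7: ROLLBACK: discarded pending ['c']; in_txn=False
Op 8: BEGIN: in_txn=True, pending={}
Op 9: ROLLBACK: discarded pending []; in_txn=False
Op 10: UPDATE c=6 (auto-commit; committed c=6)
ROLLBACK at op 7 discards: ['c']

Answer: c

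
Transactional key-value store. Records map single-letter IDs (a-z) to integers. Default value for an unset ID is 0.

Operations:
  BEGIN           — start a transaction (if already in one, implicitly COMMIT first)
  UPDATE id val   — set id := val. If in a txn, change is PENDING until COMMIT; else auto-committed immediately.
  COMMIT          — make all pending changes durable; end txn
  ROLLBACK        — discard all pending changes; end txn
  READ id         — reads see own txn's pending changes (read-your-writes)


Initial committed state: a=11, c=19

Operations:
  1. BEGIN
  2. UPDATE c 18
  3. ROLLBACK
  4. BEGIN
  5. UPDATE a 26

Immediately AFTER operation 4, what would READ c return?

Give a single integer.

Initial committed: {a=11, c=19}
Op 1: BEGIN: in_txn=True, pending={}
Op 2: UPDATE c=18 (pending; pending now {c=18})
Op 3: ROLLBACK: discarded pending ['c']; in_txn=False
Op 4: BEGIN: in_txn=True, pending={}
After op 4: visible(c) = 19 (pending={}, committed={a=11, c=19})

Answer: 19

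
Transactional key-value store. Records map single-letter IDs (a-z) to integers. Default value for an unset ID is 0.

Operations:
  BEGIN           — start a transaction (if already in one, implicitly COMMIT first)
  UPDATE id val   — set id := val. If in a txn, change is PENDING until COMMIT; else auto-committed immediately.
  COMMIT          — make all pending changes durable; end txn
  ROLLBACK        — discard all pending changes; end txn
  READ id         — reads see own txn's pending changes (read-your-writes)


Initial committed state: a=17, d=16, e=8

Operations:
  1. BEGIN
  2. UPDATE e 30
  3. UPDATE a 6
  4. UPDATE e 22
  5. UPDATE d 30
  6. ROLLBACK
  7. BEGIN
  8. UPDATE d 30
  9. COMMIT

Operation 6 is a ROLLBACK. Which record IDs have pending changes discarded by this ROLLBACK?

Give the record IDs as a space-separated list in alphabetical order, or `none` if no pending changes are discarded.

Answer: a d e

Derivation:
Initial committed: {a=17, d=16, e=8}
Op 1: BEGIN: in_txn=True, pending={}
Op 2: UPDATE e=30 (pending; pending now {e=30})
Op 3: UPDATE a=6 (pending; pending now {a=6, e=30})
Op 4: UPDATE e=22 (pending; pending now {a=6, e=22})
Op 5: UPDATE d=30 (pending; pending now {a=6, d=30, e=22})
Op 6: ROLLBACK: discarded pending ['a', 'd', 'e']; in_txn=False
Op 7: BEGIN: in_txn=True, pending={}
Op 8: UPDATE d=30 (pending; pending now {d=30})
Op 9: COMMIT: merged ['d'] into committed; committed now {a=17, d=30, e=8}
ROLLBACK at op 6 discards: ['a', 'd', 'e']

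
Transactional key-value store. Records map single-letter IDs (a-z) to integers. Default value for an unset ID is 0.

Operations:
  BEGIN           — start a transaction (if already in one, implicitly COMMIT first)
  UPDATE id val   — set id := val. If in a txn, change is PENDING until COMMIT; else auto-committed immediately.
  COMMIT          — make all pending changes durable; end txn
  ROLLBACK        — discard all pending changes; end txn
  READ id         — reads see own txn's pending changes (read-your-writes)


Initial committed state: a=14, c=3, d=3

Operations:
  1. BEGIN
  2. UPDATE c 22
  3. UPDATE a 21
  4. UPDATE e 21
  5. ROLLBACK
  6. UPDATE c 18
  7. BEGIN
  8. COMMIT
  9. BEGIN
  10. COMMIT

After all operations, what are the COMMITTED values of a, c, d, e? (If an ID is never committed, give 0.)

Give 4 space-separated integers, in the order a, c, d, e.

Answer: 14 18 3 0

Derivation:
Initial committed: {a=14, c=3, d=3}
Op 1: BEGIN: in_txn=True, pending={}
Op 2: UPDATE c=22 (pending; pending now {c=22})
Op 3: UPDATE a=21 (pending; pending now {a=21, c=22})
Op 4: UPDATE e=21 (pending; pending now {a=21, c=22, e=21})
Op 5: ROLLBACK: discarded pending ['a', 'c', 'e']; in_txn=False
Op 6: UPDATE c=18 (auto-commit; committed c=18)
Op 7: BEGIN: in_txn=True, pending={}
Op 8: COMMIT: merged [] into committed; committed now {a=14, c=18, d=3}
Op 9: BEGIN: in_txn=True, pending={}
Op 10: COMMIT: merged [] into committed; committed now {a=14, c=18, d=3}
Final committed: {a=14, c=18, d=3}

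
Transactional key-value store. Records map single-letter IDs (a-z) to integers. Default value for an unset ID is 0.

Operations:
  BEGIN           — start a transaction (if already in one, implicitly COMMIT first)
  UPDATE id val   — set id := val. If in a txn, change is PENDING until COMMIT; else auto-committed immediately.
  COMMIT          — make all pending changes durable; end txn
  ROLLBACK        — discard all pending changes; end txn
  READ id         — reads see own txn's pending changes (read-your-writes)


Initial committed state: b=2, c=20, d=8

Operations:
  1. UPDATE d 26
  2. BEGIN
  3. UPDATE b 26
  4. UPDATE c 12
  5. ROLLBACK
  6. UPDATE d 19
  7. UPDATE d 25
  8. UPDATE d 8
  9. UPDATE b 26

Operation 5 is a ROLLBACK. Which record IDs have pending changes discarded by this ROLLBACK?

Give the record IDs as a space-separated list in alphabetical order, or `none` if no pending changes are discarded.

Answer: b c

Derivation:
Initial committed: {b=2, c=20, d=8}
Op 1: UPDATE d=26 (auto-commit; committed d=26)
Op 2: BEGIN: in_txn=True, pending={}
Op 3: UPDATE b=26 (pending; pending now {b=26})
Op 4: UPDATE c=12 (pending; pending now {b=26, c=12})
Op 5: ROLLBACK: discarded pending ['b', 'c']; in_txn=False
Op 6: UPDATE d=19 (auto-commit; committed d=19)
Op 7: UPDATE d=25 (auto-commit; committed d=25)
Op 8: UPDATE d=8 (auto-commit; committed d=8)
Op 9: UPDATE b=26 (auto-commit; committed b=26)
ROLLBACK at op 5 discards: ['b', 'c']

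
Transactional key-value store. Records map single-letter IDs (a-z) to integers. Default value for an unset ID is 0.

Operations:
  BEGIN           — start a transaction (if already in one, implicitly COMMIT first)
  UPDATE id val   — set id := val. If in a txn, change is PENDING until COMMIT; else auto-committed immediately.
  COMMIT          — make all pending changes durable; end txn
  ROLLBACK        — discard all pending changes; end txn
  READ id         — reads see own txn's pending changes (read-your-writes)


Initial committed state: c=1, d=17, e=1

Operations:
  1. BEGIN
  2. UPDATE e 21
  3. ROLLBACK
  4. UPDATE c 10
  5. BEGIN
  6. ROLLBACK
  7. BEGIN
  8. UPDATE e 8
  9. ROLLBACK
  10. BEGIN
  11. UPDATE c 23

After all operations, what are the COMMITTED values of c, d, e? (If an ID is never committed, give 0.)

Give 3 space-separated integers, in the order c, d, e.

Initial committed: {c=1, d=17, e=1}
Op 1: BEGIN: in_txn=True, pending={}
Op 2: UPDATE e=21 (pending; pending now {e=21})
Op 3: ROLLBACK: discarded pending ['e']; in_txn=False
Op 4: UPDATE c=10 (auto-commit; committed c=10)
Op 5: BEGIN: in_txn=True, pending={}
Op 6: ROLLBACK: discarded pending []; in_txn=False
Op 7: BEGIN: in_txn=True, pending={}
Op 8: UPDATE e=8 (pending; pending now {e=8})
Op 9: ROLLBACK: discarded pending ['e']; in_txn=False
Op 10: BEGIN: in_txn=True, pending={}
Op 11: UPDATE c=23 (pending; pending now {c=23})
Final committed: {c=10, d=17, e=1}

Answer: 10 17 1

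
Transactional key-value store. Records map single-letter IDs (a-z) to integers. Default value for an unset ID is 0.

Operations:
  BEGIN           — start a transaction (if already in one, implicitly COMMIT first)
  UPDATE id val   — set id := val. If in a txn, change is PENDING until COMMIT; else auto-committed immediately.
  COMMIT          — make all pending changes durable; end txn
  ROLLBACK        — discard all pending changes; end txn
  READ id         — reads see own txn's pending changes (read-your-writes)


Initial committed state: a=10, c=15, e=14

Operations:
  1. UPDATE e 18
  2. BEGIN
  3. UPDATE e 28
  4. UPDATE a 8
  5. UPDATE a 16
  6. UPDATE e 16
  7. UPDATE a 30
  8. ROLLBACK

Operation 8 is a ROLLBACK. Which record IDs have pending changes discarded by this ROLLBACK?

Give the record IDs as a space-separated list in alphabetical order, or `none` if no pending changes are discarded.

Initial committed: {a=10, c=15, e=14}
Op 1: UPDATE e=18 (auto-commit; committed e=18)
Op 2: BEGIN: in_txn=True, pending={}
Op 3: UPDATE e=28 (pending; pending now {e=28})
Op 4: UPDATE a=8 (pending; pending now {a=8, e=28})
Op 5: UPDATE a=16 (pending; pending now {a=16, e=28})
Op 6: UPDATE e=16 (pending; pending now {a=16, e=16})
Op 7: UPDATE a=30 (pending; pending now {a=30, e=16})
Op 8: ROLLBACK: discarded pending ['a', 'e']; in_txn=False
ROLLBACK at op 8 discards: ['a', 'e']

Answer: a e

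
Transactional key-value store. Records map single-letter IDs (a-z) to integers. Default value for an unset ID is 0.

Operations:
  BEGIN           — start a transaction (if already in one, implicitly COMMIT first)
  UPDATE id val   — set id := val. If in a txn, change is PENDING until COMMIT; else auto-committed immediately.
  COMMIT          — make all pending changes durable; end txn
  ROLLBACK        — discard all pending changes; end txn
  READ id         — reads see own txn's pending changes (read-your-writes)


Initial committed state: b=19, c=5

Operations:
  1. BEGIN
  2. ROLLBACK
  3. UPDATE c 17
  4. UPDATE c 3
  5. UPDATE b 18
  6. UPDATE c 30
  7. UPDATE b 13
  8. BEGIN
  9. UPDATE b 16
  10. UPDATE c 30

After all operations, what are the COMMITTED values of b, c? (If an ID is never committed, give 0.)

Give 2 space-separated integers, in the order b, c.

Answer: 13 30

Derivation:
Initial committed: {b=19, c=5}
Op 1: BEGIN: in_txn=True, pending={}
Op 2: ROLLBACK: discarded pending []; in_txn=False
Op 3: UPDATE c=17 (auto-commit; committed c=17)
Op 4: UPDATE c=3 (auto-commit; committed c=3)
Op 5: UPDATE b=18 (auto-commit; committed b=18)
Op 6: UPDATE c=30 (auto-commit; committed c=30)
Op 7: UPDATE b=13 (auto-commit; committed b=13)
Op 8: BEGIN: in_txn=True, pending={}
Op 9: UPDATE b=16 (pending; pending now {b=16})
Op 10: UPDATE c=30 (pending; pending now {b=16, c=30})
Final committed: {b=13, c=30}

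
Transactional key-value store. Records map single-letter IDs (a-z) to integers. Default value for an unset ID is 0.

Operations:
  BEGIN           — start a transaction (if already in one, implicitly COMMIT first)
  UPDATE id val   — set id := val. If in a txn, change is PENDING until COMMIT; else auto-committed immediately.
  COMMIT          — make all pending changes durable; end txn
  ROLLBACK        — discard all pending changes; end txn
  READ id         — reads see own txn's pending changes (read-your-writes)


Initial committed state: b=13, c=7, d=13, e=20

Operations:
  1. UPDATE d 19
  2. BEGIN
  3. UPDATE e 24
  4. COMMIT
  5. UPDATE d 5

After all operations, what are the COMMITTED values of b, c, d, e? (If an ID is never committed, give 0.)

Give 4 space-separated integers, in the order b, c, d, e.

Answer: 13 7 5 24

Derivation:
Initial committed: {b=13, c=7, d=13, e=20}
Op 1: UPDATE d=19 (auto-commit; committed d=19)
Op 2: BEGIN: in_txn=True, pending={}
Op 3: UPDATE e=24 (pending; pending now {e=24})
Op 4: COMMIT: merged ['e'] into committed; committed now {b=13, c=7, d=19, e=24}
Op 5: UPDATE d=5 (auto-commit; committed d=5)
Final committed: {b=13, c=7, d=5, e=24}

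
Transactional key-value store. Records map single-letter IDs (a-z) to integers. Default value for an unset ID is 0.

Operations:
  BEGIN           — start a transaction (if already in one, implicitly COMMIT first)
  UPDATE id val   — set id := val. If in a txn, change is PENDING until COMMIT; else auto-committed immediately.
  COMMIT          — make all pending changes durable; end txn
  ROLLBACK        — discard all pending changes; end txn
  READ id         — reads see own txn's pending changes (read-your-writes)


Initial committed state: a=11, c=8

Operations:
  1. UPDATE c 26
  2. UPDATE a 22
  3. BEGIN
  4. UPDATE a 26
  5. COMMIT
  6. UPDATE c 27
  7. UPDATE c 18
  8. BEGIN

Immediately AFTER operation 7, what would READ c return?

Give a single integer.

Answer: 18

Derivation:
Initial committed: {a=11, c=8}
Op 1: UPDATE c=26 (auto-commit; committed c=26)
Op 2: UPDATE a=22 (auto-commit; committed a=22)
Op 3: BEGIN: in_txn=True, pending={}
Op 4: UPDATE a=26 (pending; pending now {a=26})
Op 5: COMMIT: merged ['a'] into committed; committed now {a=26, c=26}
Op 6: UPDATE c=27 (auto-commit; committed c=27)
Op 7: UPDATE c=18 (auto-commit; committed c=18)
After op 7: visible(c) = 18 (pending={}, committed={a=26, c=18})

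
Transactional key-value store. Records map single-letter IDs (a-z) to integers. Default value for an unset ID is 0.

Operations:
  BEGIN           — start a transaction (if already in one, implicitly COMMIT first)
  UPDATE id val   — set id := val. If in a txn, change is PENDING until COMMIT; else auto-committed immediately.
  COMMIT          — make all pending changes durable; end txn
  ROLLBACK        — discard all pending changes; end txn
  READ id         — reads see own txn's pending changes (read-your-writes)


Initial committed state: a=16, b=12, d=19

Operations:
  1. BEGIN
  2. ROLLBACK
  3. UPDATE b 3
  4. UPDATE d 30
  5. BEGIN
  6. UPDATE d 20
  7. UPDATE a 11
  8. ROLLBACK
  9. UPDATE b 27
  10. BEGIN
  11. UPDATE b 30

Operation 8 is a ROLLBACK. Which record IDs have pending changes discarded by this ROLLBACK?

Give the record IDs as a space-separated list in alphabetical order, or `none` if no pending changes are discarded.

Initial committed: {a=16, b=12, d=19}
Op 1: BEGIN: in_txn=True, pending={}
Op 2: ROLLBACK: discarded pending []; in_txn=False
Op 3: UPDATE b=3 (auto-commit; committed b=3)
Op 4: UPDATE d=30 (auto-commit; committed d=30)
Op 5: BEGIN: in_txn=True, pending={}
Op 6: UPDATE d=20 (pending; pending now {d=20})
Op 7: UPDATE a=11 (pending; pending now {a=11, d=20})
Op 8: ROLLBACK: discarded pending ['a', 'd']; in_txn=False
Op 9: UPDATE b=27 (auto-commit; committed b=27)
Op 10: BEGIN: in_txn=True, pending={}
Op 11: UPDATE b=30 (pending; pending now {b=30})
ROLLBACK at op 8 discards: ['a', 'd']

Answer: a d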